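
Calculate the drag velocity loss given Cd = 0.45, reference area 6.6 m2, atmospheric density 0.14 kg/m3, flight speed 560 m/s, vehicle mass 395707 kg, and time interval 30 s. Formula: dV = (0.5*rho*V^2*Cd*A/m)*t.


D = 0.5 * 0.14 * 560^2 * 0.45 * 6.6 = 65197.44 N
a = 65197.44 / 395707 = 0.1648 m/s2
dV = 0.1648 * 30 = 4.9 m/s

4.9 m/s


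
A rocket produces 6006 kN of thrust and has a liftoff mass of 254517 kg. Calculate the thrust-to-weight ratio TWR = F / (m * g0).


TWR = 6006000 / (254517 * 9.81) = 2.41

2.41


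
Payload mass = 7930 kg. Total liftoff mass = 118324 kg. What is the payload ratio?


PR = 7930 / 118324 = 0.067

0.067


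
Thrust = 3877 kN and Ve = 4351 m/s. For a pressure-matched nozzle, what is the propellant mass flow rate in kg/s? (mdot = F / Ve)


mdot = F / Ve = 3877000 / 4351 = 891.1 kg/s

891.1 kg/s


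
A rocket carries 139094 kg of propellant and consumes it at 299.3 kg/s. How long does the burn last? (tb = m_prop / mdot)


tb = 139094 / 299.3 = 464.7 s

464.7 s


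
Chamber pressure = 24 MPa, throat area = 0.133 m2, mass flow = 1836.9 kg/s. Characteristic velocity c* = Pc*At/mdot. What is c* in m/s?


c* = 24e6 * 0.133 / 1836.9 = 1738 m/s

1738 m/s


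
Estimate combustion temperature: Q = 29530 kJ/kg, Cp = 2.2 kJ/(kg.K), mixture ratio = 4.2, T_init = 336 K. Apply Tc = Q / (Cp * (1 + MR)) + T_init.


Tc = 29530 / (2.2 * (1 + 4.2)) + 336 = 2917 K

2917 K


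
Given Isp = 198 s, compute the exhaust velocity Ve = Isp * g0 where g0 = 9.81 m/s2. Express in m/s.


Ve = Isp * g0 = 198 * 9.81 = 1942.4 m/s

1942.4 m/s


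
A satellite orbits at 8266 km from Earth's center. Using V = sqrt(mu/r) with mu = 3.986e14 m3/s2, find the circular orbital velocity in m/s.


V = sqrt(3.986e14 / 8266000) = 6944 m/s

6944 m/s


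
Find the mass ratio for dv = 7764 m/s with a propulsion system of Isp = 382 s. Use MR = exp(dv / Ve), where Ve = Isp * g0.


Ve = 382 * 9.81 = 3747.42 m/s
MR = exp(7764 / 3747.42) = 7.939

7.939


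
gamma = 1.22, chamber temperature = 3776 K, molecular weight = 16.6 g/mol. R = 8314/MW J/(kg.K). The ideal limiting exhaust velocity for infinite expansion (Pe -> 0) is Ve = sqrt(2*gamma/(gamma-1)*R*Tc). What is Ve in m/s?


R = 8314 / 16.6 = 500.84 J/(kg.K)
Ve = sqrt(2 * 1.22 / (1.22 - 1) * 500.84 * 3776) = 4580 m/s

4580 m/s


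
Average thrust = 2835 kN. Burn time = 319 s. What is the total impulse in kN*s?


It = 2835 * 319 = 904365 kN*s

904365 kN*s


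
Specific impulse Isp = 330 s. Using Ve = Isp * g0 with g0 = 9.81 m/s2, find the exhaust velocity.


Ve = Isp * g0 = 330 * 9.81 = 3237.3 m/s

3237.3 m/s


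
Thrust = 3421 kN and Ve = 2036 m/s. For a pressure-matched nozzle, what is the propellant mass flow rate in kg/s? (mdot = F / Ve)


mdot = F / Ve = 3421000 / 2036 = 1680.3 kg/s

1680.3 kg/s


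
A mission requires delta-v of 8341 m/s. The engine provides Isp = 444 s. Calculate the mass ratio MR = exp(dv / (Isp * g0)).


Ve = 444 * 9.81 = 4355.64 m/s
MR = exp(8341 / 4355.64) = 6.787

6.787


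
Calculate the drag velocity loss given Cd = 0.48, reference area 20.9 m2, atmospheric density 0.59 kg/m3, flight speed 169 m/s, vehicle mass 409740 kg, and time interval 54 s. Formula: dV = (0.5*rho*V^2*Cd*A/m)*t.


D = 0.5 * 0.59 * 169^2 * 0.48 * 20.9 = 84524.57 N
a = 84524.57 / 409740 = 0.2063 m/s2
dV = 0.2063 * 54 = 11.1 m/s

11.1 m/s


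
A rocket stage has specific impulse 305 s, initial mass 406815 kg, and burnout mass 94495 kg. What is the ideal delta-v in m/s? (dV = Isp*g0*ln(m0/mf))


Ve = 305 * 9.81 = 2992.05 m/s
dV = 2992.05 * ln(406815/94495) = 4368 m/s

4368 m/s


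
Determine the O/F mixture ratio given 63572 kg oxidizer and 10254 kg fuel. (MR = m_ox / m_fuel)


MR = 63572 / 10254 = 6.2

6.2


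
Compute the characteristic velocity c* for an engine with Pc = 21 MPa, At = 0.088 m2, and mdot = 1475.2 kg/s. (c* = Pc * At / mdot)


c* = 21e6 * 0.088 / 1475.2 = 1253 m/s

1253 m/s


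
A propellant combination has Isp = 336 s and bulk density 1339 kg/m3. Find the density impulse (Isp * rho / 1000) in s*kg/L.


rho*Isp = 336 * 1339 / 1000 = 450 s*kg/L

450 s*kg/L


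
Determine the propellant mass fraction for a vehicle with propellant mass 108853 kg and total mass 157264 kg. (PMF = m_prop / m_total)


PMF = 108853 / 157264 = 0.692

0.692


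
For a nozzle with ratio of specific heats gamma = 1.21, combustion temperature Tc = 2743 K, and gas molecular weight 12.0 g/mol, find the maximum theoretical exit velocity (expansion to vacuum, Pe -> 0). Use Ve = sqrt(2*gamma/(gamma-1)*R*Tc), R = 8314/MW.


R = 8314 / 12.0 = 692.83 J/(kg.K)
Ve = sqrt(2 * 1.21 / (1.21 - 1) * 692.83 * 2743) = 4680 m/s

4680 m/s


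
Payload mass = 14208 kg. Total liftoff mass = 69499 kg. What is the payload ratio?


PR = 14208 / 69499 = 0.2044

0.2044


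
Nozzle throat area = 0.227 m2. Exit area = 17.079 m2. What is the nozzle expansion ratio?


AR = 17.079 / 0.227 = 75.2

75.2


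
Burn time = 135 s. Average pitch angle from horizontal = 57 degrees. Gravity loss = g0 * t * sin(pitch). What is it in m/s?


GL = 9.81 * 135 * sin(57 deg) = 1111 m/s

1111 m/s


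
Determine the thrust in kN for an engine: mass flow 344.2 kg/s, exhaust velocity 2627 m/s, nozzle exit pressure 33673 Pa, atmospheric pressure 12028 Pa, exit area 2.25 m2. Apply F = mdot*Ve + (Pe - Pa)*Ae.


F = 344.2 * 2627 + (33673 - 12028) * 2.25 = 952915.0 N = 952.9 kN

952.9 kN


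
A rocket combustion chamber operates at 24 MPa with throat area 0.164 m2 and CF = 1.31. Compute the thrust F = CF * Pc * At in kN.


F = 1.31 * 24e6 * 0.164 = 5.1562e+06 N = 5156.2 kN

5156.2 kN


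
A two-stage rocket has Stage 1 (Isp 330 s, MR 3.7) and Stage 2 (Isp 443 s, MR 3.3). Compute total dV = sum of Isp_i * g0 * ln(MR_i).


dV1 = 330 * 9.81 * ln(3.7) = 4235.5 m/s
dV2 = 443 * 9.81 * ln(3.3) = 5188.6 m/s
Total dV = 4235.5 + 5188.6 = 9424.1 m/s ~ 9424 m/s

9424 m/s


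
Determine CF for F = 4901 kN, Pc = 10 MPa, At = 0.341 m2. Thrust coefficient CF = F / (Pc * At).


CF = 4901000 / (10e6 * 0.341) = 1.44

1.44


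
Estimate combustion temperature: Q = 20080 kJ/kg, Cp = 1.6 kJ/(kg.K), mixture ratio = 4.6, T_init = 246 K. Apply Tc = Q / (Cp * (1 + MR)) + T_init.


Tc = 20080 / (1.6 * (1 + 4.6)) + 246 = 2487 K

2487 K


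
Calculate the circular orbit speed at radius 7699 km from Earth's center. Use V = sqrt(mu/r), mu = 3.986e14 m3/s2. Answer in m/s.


V = sqrt(3.986e14 / 7699000) = 7195 m/s

7195 m/s


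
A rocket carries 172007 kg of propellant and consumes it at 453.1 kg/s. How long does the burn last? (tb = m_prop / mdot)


tb = 172007 / 453.1 = 379.6 s

379.6 s


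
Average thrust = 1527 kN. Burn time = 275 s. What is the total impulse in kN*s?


It = 1527 * 275 = 419925 kN*s

419925 kN*s


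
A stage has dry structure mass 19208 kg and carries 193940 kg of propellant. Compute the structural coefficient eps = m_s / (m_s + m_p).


eps = 19208 / (19208 + 193940) = 0.0901

0.0901


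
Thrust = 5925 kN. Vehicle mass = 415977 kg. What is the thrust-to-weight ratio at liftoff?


TWR = 5925000 / (415977 * 9.81) = 1.45

1.45


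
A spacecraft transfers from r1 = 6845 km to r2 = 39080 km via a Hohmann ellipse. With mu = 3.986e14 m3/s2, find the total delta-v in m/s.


V1 = sqrt(mu/r1) = 7631.01 m/s
dV1 = V1*(sqrt(2*r2/(r1+r2)) - 1) = 2324.18 m/s
V2 = sqrt(mu/r2) = 3193.68 m/s
dV2 = V2*(1 - sqrt(2*r1/(r1+r2))) = 1449.99 m/s
Total dV = 3774 m/s

3774 m/s


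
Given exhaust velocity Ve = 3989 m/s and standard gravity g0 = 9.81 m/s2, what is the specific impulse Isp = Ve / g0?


Isp = Ve / g0 = 3989 / 9.81 = 406.6 s

406.6 s


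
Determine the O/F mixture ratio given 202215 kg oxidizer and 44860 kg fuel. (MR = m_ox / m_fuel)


MR = 202215 / 44860 = 4.51

4.51


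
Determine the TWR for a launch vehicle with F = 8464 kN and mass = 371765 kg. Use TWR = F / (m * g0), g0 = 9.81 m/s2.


TWR = 8464000 / (371765 * 9.81) = 2.32

2.32


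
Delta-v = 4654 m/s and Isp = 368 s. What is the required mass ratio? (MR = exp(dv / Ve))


Ve = 368 * 9.81 = 3610.08 m/s
MR = exp(4654 / 3610.08) = 3.63

3.63


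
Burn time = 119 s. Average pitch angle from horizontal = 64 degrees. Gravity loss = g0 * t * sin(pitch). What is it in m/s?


GL = 9.81 * 119 * sin(64 deg) = 1049 m/s

1049 m/s


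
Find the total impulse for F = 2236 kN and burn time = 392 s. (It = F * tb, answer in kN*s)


It = 2236 * 392 = 876512 kN*s

876512 kN*s


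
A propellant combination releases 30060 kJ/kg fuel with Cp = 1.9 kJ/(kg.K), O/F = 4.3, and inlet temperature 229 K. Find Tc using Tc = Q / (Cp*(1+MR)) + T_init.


Tc = 30060 / (1.9 * (1 + 4.3)) + 229 = 3214 K

3214 K


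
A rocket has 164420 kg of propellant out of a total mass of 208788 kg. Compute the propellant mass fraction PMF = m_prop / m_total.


PMF = 164420 / 208788 = 0.787

0.787


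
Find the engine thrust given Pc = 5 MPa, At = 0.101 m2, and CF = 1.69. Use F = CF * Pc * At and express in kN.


F = 1.69 * 5e6 * 0.101 = 853450.0 N = 853.5 kN

853.5 kN


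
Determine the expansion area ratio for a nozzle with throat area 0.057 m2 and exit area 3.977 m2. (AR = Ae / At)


AR = 3.977 / 0.057 = 69.8

69.8


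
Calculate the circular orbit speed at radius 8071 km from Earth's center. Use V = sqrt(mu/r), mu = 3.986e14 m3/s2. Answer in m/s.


V = sqrt(3.986e14 / 8071000) = 7028 m/s

7028 m/s


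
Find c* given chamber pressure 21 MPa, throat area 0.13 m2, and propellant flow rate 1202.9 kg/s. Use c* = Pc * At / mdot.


c* = 21e6 * 0.13 / 1202.9 = 2270 m/s

2270 m/s


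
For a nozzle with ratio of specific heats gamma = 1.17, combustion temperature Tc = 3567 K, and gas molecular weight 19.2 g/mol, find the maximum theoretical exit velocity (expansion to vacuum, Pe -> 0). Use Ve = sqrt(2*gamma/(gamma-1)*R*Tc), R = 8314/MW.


R = 8314 / 19.2 = 433.02 J/(kg.K)
Ve = sqrt(2 * 1.17 / (1.17 - 1) * 433.02 * 3567) = 4611 m/s

4611 m/s


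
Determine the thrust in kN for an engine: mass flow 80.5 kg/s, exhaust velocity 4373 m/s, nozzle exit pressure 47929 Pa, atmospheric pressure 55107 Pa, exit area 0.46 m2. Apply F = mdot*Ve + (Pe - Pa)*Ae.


F = 80.5 * 4373 + (47929 - 55107) * 0.46 = 348725.0 N = 348.7 kN

348.7 kN


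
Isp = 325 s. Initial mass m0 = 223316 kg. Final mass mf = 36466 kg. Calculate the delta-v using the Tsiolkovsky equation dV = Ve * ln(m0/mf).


Ve = 325 * 9.81 = 3188.25 m/s
dV = 3188.25 * ln(223316/36466) = 5778 m/s

5778 m/s


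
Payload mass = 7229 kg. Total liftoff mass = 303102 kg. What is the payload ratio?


PR = 7229 / 303102 = 0.0239

0.0239


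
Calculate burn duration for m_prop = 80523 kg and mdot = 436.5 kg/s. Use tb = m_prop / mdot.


tb = 80523 / 436.5 = 184.5 s

184.5 s


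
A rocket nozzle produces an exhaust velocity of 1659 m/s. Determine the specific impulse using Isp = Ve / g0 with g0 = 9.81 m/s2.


Isp = Ve / g0 = 1659 / 9.81 = 169.1 s

169.1 s


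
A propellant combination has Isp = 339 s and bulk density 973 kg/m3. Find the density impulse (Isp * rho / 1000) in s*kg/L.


rho*Isp = 339 * 973 / 1000 = 330 s*kg/L

330 s*kg/L


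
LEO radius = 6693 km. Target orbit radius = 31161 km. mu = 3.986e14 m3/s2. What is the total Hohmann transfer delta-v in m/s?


V1 = sqrt(mu/r1) = 7717.17 m/s
dV1 = V1*(sqrt(2*r2/(r1+r2)) - 1) = 2184.83 m/s
V2 = sqrt(mu/r2) = 3576.54 m/s
dV2 = V2*(1 - sqrt(2*r1/(r1+r2))) = 1449.71 m/s
Total dV = 3635 m/s

3635 m/s


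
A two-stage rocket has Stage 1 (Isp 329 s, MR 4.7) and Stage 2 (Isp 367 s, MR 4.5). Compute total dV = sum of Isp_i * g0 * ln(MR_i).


dV1 = 329 * 9.81 * ln(4.7) = 4994.7 m/s
dV2 = 367 * 9.81 * ln(4.5) = 5415.1 m/s
Total dV = 4994.7 + 5415.1 = 10409.8 m/s ~ 10410 m/s

10410 m/s


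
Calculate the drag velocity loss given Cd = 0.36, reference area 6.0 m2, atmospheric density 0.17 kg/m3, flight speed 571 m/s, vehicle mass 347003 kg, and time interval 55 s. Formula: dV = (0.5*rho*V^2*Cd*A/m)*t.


D = 0.5 * 0.17 * 571^2 * 0.36 * 6.0 = 59861.13 N
a = 59861.13 / 347003 = 0.1725 m/s2
dV = 0.1725 * 55 = 9.5 m/s

9.5 m/s


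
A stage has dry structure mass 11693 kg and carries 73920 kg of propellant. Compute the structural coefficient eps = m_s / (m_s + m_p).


eps = 11693 / (11693 + 73920) = 0.1366

0.1366


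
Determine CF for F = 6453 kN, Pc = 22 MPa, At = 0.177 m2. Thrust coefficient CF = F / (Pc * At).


CF = 6453000 / (22e6 * 0.177) = 1.66

1.66


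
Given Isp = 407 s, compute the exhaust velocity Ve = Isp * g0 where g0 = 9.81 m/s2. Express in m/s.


Ve = Isp * g0 = 407 * 9.81 = 3992.7 m/s

3992.7 m/s


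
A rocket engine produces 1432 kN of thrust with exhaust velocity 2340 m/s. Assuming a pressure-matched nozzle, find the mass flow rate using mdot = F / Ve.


mdot = F / Ve = 1432000 / 2340 = 612.0 kg/s

612.0 kg/s


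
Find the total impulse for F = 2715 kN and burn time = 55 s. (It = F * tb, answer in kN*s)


It = 2715 * 55 = 149325 kN*s

149325 kN*s


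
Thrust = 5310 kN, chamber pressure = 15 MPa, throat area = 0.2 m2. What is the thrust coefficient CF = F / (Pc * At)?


CF = 5310000 / (15e6 * 0.2) = 1.77

1.77


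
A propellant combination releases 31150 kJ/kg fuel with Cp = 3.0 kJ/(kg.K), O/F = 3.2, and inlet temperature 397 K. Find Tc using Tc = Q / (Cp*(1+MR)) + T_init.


Tc = 31150 / (3.0 * (1 + 3.2)) + 397 = 2869 K

2869 K


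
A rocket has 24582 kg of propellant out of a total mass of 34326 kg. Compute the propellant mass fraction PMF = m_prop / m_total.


PMF = 24582 / 34326 = 0.716

0.716


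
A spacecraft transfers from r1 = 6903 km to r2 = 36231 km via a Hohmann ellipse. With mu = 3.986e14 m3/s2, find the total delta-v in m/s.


V1 = sqrt(mu/r1) = 7598.88 m/s
dV1 = V1*(sqrt(2*r2/(r1+r2)) - 1) = 2250.18 m/s
V2 = sqrt(mu/r2) = 3316.87 m/s
dV2 = V2*(1 - sqrt(2*r1/(r1+r2))) = 1440.35 m/s
Total dV = 3691 m/s

3691 m/s


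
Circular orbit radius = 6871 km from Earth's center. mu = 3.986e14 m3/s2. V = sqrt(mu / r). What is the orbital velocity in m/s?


V = sqrt(3.986e14 / 6871000) = 7617 m/s

7617 m/s


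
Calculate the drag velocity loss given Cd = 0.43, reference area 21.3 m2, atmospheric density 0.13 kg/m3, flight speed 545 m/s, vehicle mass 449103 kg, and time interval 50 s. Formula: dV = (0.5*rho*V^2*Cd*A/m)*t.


D = 0.5 * 0.13 * 545^2 * 0.43 * 21.3 = 176829.38 N
a = 176829.38 / 449103 = 0.3937 m/s2
dV = 0.3937 * 50 = 19.7 m/s

19.7 m/s


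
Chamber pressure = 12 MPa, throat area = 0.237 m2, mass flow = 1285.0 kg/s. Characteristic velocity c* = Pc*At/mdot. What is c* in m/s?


c* = 12e6 * 0.237 / 1285.0 = 2213 m/s

2213 m/s


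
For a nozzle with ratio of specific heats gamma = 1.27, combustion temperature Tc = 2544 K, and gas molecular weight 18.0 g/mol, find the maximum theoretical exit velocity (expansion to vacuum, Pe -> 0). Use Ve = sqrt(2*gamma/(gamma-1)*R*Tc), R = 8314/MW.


R = 8314 / 18.0 = 461.89 J/(kg.K)
Ve = sqrt(2 * 1.27 / (1.27 - 1) * 461.89 * 2544) = 3325 m/s

3325 m/s


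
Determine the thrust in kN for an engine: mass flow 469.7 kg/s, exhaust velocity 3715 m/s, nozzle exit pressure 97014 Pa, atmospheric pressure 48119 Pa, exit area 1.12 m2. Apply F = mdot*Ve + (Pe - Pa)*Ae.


F = 469.7 * 3715 + (97014 - 48119) * 1.12 = 1.7997e+06 N = 1799.7 kN

1799.7 kN


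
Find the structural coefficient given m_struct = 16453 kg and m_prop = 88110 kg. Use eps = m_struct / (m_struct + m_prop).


eps = 16453 / (16453 + 88110) = 0.1574

0.1574


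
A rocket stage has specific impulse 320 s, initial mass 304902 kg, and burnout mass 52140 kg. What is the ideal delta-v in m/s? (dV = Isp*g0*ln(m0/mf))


Ve = 320 * 9.81 = 3139.2 m/s
dV = 3139.2 * ln(304902/52140) = 5544 m/s

5544 m/s


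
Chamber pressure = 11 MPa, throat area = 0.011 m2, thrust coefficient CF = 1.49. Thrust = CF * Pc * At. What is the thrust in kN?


F = 1.49 * 11e6 * 0.011 = 180290.0 N = 180.3 kN

180.3 kN


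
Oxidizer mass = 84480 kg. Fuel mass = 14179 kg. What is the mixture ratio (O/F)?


MR = 84480 / 14179 = 5.96

5.96


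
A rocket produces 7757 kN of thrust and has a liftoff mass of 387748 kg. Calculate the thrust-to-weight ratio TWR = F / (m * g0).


TWR = 7757000 / (387748 * 9.81) = 2.04

2.04


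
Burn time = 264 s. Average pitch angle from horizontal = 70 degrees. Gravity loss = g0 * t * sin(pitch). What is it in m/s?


GL = 9.81 * 264 * sin(70 deg) = 2434 m/s

2434 m/s


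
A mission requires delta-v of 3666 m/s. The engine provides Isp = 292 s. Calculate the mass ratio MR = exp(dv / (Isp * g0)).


Ve = 292 * 9.81 = 2864.52 m/s
MR = exp(3666 / 2864.52) = 3.596

3.596


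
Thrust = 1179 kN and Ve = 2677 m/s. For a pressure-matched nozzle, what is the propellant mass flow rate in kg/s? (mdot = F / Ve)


mdot = F / Ve = 1179000 / 2677 = 440.4 kg/s

440.4 kg/s


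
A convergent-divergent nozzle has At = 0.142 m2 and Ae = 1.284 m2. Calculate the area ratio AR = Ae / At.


AR = 1.284 / 0.142 = 9.0

9.0


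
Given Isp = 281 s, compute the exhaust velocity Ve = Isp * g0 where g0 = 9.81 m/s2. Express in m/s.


Ve = Isp * g0 = 281 * 9.81 = 2756.6 m/s

2756.6 m/s


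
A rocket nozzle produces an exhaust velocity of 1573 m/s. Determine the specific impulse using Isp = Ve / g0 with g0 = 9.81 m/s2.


Isp = Ve / g0 = 1573 / 9.81 = 160.3 s

160.3 s


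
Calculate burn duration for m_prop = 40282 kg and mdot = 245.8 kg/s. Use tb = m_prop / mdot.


tb = 40282 / 245.8 = 163.9 s

163.9 s


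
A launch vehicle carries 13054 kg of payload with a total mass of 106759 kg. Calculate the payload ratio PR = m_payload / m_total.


PR = 13054 / 106759 = 0.1223

0.1223


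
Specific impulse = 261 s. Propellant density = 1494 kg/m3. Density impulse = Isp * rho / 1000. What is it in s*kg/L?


rho*Isp = 261 * 1494 / 1000 = 390 s*kg/L

390 s*kg/L


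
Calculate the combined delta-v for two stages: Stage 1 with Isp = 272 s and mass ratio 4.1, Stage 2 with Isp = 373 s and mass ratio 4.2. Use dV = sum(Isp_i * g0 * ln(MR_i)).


dV1 = 272 * 9.81 * ln(4.1) = 3765.0 m/s
dV2 = 373 * 9.81 * ln(4.2) = 5251.2 m/s
Total dV = 3765.0 + 5251.2 = 9016.2 m/s ~ 9016 m/s

9016 m/s


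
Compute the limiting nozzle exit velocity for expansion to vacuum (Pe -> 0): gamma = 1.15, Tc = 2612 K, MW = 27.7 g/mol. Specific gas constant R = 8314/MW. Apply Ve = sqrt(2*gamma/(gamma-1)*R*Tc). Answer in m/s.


R = 8314 / 27.7 = 300.14 J/(kg.K)
Ve = sqrt(2 * 1.15 / (1.15 - 1) * 300.14 * 2612) = 3467 m/s

3467 m/s


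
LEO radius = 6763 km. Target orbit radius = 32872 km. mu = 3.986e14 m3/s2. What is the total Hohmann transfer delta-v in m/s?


V1 = sqrt(mu/r1) = 7677.13 m/s
dV1 = V1*(sqrt(2*r2/(r1+r2)) - 1) = 2210.39 m/s
V2 = sqrt(mu/r2) = 3482.22 m/s
dV2 = V2*(1 - sqrt(2*r1/(r1+r2))) = 1447.98 m/s
Total dV = 3658 m/s

3658 m/s


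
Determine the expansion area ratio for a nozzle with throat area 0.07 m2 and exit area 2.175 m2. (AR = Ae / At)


AR = 2.175 / 0.07 = 31.1

31.1


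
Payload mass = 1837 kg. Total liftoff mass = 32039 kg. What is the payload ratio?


PR = 1837 / 32039 = 0.0573

0.0573


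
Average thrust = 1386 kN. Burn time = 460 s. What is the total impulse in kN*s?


It = 1386 * 460 = 637560 kN*s

637560 kN*s


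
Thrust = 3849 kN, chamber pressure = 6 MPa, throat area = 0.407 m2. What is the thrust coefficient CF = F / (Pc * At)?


CF = 3849000 / (6e6 * 0.407) = 1.58

1.58


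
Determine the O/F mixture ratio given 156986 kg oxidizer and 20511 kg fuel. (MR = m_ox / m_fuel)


MR = 156986 / 20511 = 7.65

7.65


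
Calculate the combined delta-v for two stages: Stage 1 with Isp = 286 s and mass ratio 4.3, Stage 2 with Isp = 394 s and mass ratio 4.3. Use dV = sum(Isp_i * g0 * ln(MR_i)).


dV1 = 286 * 9.81 * ln(4.3) = 4092.4 m/s
dV2 = 394 * 9.81 * ln(4.3) = 5637.8 m/s
Total dV = 4092.4 + 5637.8 = 9730.2 m/s ~ 9730 m/s

9730 m/s


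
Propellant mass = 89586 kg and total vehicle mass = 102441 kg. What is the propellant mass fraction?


PMF = 89586 / 102441 = 0.875

0.875


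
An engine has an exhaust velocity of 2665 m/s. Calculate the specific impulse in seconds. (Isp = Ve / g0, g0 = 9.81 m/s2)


Isp = Ve / g0 = 2665 / 9.81 = 271.7 s

271.7 s


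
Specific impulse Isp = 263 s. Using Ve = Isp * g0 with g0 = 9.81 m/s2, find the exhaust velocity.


Ve = Isp * g0 = 263 * 9.81 = 2580.0 m/s

2580.0 m/s


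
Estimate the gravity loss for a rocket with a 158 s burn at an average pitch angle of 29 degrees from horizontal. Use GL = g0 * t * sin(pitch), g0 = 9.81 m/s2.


GL = 9.81 * 158 * sin(29 deg) = 751 m/s

751 m/s


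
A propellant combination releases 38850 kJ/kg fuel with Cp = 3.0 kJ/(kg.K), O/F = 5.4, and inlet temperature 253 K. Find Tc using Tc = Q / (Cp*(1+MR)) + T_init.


Tc = 38850 / (3.0 * (1 + 5.4)) + 253 = 2276 K

2276 K


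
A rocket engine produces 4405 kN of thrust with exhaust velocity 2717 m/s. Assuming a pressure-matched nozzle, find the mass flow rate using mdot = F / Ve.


mdot = F / Ve = 4405000 / 2717 = 1621.3 kg/s

1621.3 kg/s


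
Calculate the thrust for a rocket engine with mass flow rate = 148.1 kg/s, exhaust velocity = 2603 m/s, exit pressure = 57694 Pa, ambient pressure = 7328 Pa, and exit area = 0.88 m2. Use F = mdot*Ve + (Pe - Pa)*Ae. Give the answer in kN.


F = 148.1 * 2603 + (57694 - 7328) * 0.88 = 429826.0 N = 429.8 kN

429.8 kN


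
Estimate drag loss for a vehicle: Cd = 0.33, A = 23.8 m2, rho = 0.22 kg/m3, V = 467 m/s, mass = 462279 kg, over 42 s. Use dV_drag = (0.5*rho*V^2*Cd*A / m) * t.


D = 0.5 * 0.22 * 467^2 * 0.33 * 23.8 = 188415.81 N
a = 188415.81 / 462279 = 0.4076 m/s2
dV = 0.4076 * 42 = 17.1 m/s

17.1 m/s


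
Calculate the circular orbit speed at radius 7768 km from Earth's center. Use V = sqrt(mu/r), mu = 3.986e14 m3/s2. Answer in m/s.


V = sqrt(3.986e14 / 7768000) = 7163 m/s

7163 m/s


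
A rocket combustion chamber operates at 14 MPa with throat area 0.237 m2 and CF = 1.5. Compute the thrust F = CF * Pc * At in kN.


F = 1.5 * 14e6 * 0.237 = 4.9770e+06 N = 4977.0 kN

4977.0 kN


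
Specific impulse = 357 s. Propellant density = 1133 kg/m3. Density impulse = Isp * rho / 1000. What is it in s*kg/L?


rho*Isp = 357 * 1133 / 1000 = 404 s*kg/L

404 s*kg/L


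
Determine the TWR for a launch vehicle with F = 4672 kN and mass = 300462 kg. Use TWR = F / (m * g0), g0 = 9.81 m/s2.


TWR = 4672000 / (300462 * 9.81) = 1.59

1.59


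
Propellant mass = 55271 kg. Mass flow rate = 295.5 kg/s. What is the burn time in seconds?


tb = 55271 / 295.5 = 187.0 s

187.0 s


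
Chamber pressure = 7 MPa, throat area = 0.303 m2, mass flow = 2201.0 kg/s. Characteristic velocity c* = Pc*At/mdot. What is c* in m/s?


c* = 7e6 * 0.303 / 2201.0 = 964 m/s

964 m/s


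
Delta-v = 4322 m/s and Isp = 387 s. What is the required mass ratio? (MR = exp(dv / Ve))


Ve = 387 * 9.81 = 3796.47 m/s
MR = exp(4322 / 3796.47) = 3.122

3.122


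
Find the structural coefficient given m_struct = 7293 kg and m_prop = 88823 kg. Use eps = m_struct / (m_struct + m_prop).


eps = 7293 / (7293 + 88823) = 0.0759

0.0759


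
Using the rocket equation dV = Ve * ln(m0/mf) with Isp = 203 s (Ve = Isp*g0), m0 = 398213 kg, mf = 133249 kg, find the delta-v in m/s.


Ve = 203 * 9.81 = 1991.43 m/s
dV = 1991.43 * ln(398213/133249) = 2180 m/s

2180 m/s


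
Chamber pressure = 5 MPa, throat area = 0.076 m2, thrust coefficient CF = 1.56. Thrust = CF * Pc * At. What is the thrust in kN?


F = 1.56 * 5e6 * 0.076 = 592800.0 N = 592.8 kN

592.8 kN


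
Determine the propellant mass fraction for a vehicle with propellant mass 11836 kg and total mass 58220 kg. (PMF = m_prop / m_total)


PMF = 11836 / 58220 = 0.203

0.203


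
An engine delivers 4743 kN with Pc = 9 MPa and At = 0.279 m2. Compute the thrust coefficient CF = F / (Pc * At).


CF = 4743000 / (9e6 * 0.279) = 1.89

1.89


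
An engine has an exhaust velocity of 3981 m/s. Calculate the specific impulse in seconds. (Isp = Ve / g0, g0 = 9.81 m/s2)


Isp = Ve / g0 = 3981 / 9.81 = 405.8 s

405.8 s


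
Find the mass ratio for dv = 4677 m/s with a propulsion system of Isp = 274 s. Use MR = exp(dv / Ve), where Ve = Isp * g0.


Ve = 274 * 9.81 = 2687.94 m/s
MR = exp(4677 / 2687.94) = 5.697

5.697


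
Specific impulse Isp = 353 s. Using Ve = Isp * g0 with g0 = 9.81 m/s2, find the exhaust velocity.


Ve = Isp * g0 = 353 * 9.81 = 3462.9 m/s

3462.9 m/s


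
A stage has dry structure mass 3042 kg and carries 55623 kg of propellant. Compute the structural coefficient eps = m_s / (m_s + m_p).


eps = 3042 / (3042 + 55623) = 0.0519

0.0519


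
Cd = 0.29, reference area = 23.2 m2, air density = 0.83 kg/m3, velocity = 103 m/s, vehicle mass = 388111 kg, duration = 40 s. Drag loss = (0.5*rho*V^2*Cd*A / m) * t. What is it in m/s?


D = 0.5 * 0.83 * 103^2 * 0.29 * 23.2 = 29621.6 N
a = 29621.6 / 388111 = 0.0763 m/s2
dV = 0.0763 * 40 = 3.1 m/s

3.1 m/s


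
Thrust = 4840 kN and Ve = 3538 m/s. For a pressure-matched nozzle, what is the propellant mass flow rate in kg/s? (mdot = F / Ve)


mdot = F / Ve = 4840000 / 3538 = 1368.0 kg/s

1368.0 kg/s


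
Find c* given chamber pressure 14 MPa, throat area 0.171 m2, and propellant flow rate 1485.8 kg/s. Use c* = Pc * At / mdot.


c* = 14e6 * 0.171 / 1485.8 = 1611 m/s

1611 m/s


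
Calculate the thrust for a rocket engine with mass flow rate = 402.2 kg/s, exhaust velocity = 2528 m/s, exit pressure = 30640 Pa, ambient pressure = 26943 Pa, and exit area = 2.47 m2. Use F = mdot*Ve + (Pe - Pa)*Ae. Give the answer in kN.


F = 402.2 * 2528 + (30640 - 26943) * 2.47 = 1.0259e+06 N = 1025.9 kN

1025.9 kN


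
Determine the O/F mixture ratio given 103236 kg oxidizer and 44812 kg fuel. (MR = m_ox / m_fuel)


MR = 103236 / 44812 = 2.3

2.3


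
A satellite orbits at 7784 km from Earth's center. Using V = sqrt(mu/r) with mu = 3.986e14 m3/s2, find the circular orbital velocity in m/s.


V = sqrt(3.986e14 / 7784000) = 7156 m/s

7156 m/s


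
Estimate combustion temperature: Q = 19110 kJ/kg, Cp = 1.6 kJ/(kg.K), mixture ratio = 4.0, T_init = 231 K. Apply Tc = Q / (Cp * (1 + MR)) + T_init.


Tc = 19110 / (1.6 * (1 + 4.0)) + 231 = 2620 K

2620 K


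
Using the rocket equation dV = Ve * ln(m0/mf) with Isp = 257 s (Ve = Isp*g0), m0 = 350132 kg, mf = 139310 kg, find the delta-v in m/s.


Ve = 257 * 9.81 = 2521.17 m/s
dV = 2521.17 * ln(350132/139310) = 2324 m/s

2324 m/s


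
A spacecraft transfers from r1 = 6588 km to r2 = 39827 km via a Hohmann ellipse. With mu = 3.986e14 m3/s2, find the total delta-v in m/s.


V1 = sqrt(mu/r1) = 7778.43 m/s
dV1 = V1*(sqrt(2*r2/(r1+r2)) - 1) = 2411.39 m/s
V2 = sqrt(mu/r2) = 3163.59 m/s
dV2 = V2*(1 - sqrt(2*r1/(r1+r2))) = 1478.03 m/s
Total dV = 3889 m/s

3889 m/s


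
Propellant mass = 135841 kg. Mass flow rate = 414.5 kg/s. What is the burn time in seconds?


tb = 135841 / 414.5 = 327.7 s

327.7 s


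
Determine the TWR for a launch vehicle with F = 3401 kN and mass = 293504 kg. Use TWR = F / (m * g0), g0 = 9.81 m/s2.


TWR = 3401000 / (293504 * 9.81) = 1.18

1.18


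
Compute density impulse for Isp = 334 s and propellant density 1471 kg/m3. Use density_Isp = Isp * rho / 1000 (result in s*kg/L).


rho*Isp = 334 * 1471 / 1000 = 491 s*kg/L

491 s*kg/L


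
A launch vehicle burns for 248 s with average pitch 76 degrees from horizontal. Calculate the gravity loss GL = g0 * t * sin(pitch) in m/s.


GL = 9.81 * 248 * sin(76 deg) = 2361 m/s

2361 m/s


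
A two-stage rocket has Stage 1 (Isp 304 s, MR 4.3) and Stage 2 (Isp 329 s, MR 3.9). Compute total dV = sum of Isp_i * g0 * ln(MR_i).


dV1 = 304 * 9.81 * ln(4.3) = 4349.9 m/s
dV2 = 329 * 9.81 * ln(3.9) = 4392.5 m/s
Total dV = 4349.9 + 4392.5 = 8742.4 m/s ~ 8742 m/s

8742 m/s


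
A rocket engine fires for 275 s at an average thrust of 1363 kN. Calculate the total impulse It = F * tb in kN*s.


It = 1363 * 275 = 374825 kN*s

374825 kN*s


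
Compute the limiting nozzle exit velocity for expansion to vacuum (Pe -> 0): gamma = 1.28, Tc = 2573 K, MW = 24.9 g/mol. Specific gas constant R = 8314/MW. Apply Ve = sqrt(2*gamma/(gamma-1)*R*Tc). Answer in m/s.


R = 8314 / 24.9 = 333.9 J/(kg.K)
Ve = sqrt(2 * 1.28 / (1.28 - 1) * 333.9 * 2573) = 2803 m/s

2803 m/s


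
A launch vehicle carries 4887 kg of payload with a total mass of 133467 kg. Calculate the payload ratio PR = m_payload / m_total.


PR = 4887 / 133467 = 0.0366

0.0366


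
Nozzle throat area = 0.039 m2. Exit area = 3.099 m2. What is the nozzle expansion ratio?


AR = 3.099 / 0.039 = 79.5

79.5


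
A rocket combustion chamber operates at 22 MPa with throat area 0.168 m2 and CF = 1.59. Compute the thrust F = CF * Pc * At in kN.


F = 1.59 * 22e6 * 0.168 = 5.8766e+06 N = 5876.6 kN

5876.6 kN


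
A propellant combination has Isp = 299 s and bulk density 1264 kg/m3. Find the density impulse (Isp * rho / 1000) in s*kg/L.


rho*Isp = 299 * 1264 / 1000 = 378 s*kg/L

378 s*kg/L


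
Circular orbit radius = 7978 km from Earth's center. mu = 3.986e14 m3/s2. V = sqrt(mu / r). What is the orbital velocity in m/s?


V = sqrt(3.986e14 / 7978000) = 7068 m/s

7068 m/s


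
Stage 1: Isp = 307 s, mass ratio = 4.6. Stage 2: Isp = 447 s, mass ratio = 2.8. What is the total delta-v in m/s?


dV1 = 307 * 9.81 * ln(4.6) = 4596.0 m/s
dV2 = 447 * 9.81 * ln(2.8) = 4515.0 m/s
Total dV = 4596.0 + 4515.0 = 9111.0 m/s ~ 9111 m/s

9111 m/s


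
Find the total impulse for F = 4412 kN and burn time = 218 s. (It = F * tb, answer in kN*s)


It = 4412 * 218 = 961816 kN*s

961816 kN*s


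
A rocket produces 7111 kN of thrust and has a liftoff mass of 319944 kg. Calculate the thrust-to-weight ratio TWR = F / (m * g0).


TWR = 7111000 / (319944 * 9.81) = 2.27

2.27


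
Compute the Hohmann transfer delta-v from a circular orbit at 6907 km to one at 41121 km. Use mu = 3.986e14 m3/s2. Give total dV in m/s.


V1 = sqrt(mu/r1) = 7596.68 m/s
dV1 = V1*(sqrt(2*r2/(r1+r2)) - 1) = 2344.17 m/s
V2 = sqrt(mu/r2) = 3113.41 m/s
dV2 = V2*(1 - sqrt(2*r1/(r1+r2))) = 1443.67 m/s
Total dV = 3788 m/s

3788 m/s


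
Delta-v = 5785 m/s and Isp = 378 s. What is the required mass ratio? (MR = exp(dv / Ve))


Ve = 378 * 9.81 = 3708.18 m/s
MR = exp(5785 / 3708.18) = 4.759

4.759


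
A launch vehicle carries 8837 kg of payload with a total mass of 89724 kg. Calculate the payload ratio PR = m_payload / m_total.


PR = 8837 / 89724 = 0.0985

0.0985


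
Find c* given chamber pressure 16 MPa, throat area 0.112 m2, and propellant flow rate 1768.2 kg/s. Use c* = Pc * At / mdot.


c* = 16e6 * 0.112 / 1768.2 = 1013 m/s

1013 m/s


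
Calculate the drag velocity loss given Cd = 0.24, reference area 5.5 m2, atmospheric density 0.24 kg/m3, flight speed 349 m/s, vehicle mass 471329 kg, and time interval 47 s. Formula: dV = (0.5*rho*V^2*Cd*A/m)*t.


D = 0.5 * 0.24 * 349^2 * 0.24 * 5.5 = 19293.28 N
a = 19293.28 / 471329 = 0.0409 m/s2
dV = 0.0409 * 47 = 1.9 m/s

1.9 m/s


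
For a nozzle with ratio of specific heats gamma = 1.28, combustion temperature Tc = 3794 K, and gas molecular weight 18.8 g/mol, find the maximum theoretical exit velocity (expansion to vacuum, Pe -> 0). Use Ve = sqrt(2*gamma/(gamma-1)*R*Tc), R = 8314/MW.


R = 8314 / 18.8 = 442.23 J/(kg.K)
Ve = sqrt(2 * 1.28 / (1.28 - 1) * 442.23 * 3794) = 3917 m/s

3917 m/s


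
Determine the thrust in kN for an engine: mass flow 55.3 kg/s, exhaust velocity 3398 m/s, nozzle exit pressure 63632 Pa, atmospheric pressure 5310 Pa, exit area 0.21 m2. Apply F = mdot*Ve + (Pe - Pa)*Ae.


F = 55.3 * 3398 + (63632 - 5310) * 0.21 = 200157.0 N = 200.2 kN

200.2 kN


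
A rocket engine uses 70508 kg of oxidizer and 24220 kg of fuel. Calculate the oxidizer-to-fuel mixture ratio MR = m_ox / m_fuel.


MR = 70508 / 24220 = 2.91

2.91


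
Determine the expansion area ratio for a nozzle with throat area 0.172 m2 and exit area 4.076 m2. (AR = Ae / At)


AR = 4.076 / 0.172 = 23.7

23.7


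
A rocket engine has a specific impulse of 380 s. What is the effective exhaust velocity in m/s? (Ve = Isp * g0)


Ve = Isp * g0 = 380 * 9.81 = 3727.8 m/s

3727.8 m/s


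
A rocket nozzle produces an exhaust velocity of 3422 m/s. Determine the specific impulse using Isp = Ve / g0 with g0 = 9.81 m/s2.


Isp = Ve / g0 = 3422 / 9.81 = 348.8 s

348.8 s


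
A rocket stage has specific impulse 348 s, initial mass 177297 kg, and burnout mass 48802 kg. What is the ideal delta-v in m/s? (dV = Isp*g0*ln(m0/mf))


Ve = 348 * 9.81 = 3413.88 m/s
dV = 3413.88 * ln(177297/48802) = 4404 m/s

4404 m/s


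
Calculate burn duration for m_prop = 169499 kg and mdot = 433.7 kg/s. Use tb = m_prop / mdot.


tb = 169499 / 433.7 = 390.8 s

390.8 s


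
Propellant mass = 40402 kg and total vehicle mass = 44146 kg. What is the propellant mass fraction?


PMF = 40402 / 44146 = 0.915

0.915


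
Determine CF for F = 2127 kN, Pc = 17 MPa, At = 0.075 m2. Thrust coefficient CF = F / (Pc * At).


CF = 2127000 / (17e6 * 0.075) = 1.67

1.67


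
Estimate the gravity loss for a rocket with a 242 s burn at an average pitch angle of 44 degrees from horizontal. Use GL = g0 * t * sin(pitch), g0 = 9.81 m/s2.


GL = 9.81 * 242 * sin(44 deg) = 1649 m/s

1649 m/s


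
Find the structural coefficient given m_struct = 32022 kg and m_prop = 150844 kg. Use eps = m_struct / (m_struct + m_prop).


eps = 32022 / (32022 + 150844) = 0.1751

0.1751


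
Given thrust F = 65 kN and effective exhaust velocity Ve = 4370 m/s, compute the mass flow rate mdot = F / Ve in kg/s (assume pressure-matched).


mdot = F / Ve = 65000 / 4370 = 14.9 kg/s

14.9 kg/s


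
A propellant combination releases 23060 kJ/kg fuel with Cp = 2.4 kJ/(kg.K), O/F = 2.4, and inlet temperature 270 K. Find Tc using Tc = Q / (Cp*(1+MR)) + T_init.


Tc = 23060 / (2.4 * (1 + 2.4)) + 270 = 3096 K

3096 K


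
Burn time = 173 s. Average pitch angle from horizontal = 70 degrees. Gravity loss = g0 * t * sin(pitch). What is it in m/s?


GL = 9.81 * 173 * sin(70 deg) = 1595 m/s

1595 m/s


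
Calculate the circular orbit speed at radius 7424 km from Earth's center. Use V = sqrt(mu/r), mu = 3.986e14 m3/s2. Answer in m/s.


V = sqrt(3.986e14 / 7424000) = 7327 m/s

7327 m/s


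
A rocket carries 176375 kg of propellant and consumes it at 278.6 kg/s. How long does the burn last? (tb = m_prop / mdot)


tb = 176375 / 278.6 = 633.1 s

633.1 s


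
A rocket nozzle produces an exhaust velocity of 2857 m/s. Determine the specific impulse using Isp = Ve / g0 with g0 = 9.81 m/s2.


Isp = Ve / g0 = 2857 / 9.81 = 291.2 s

291.2 s


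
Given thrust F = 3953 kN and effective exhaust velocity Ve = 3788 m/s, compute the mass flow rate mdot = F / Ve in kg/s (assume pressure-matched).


mdot = F / Ve = 3953000 / 3788 = 1043.6 kg/s

1043.6 kg/s


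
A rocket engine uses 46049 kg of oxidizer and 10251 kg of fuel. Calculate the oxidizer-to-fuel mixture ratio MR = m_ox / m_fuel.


MR = 46049 / 10251 = 4.49

4.49


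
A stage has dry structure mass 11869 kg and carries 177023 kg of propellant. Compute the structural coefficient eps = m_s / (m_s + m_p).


eps = 11869 / (11869 + 177023) = 0.0628

0.0628


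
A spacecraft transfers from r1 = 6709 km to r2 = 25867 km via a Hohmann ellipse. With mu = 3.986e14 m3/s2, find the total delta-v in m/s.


V1 = sqrt(mu/r1) = 7707.97 m/s
dV1 = V1*(sqrt(2*r2/(r1+r2)) - 1) = 2005.61 m/s
V2 = sqrt(mu/r2) = 3925.51 m/s
dV2 = V2*(1 - sqrt(2*r1/(r1+r2))) = 1406.14 m/s
Total dV = 3412 m/s

3412 m/s


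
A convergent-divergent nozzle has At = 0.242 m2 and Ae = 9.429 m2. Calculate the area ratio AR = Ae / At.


AR = 9.429 / 0.242 = 39.0

39.0


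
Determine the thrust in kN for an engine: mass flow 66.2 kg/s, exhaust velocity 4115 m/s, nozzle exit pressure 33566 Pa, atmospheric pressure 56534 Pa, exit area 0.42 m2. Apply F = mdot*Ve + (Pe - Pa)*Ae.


F = 66.2 * 4115 + (33566 - 56534) * 0.42 = 262766.0 N = 262.8 kN

262.8 kN


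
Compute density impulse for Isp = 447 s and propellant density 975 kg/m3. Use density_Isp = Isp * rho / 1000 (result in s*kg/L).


rho*Isp = 447 * 975 / 1000 = 436 s*kg/L

436 s*kg/L


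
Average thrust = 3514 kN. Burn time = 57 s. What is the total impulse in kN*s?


It = 3514 * 57 = 200298 kN*s

200298 kN*s


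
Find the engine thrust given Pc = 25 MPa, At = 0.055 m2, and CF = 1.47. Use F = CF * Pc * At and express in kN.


F = 1.47 * 25e6 * 0.055 = 2.0212e+06 N = 2021.2 kN

2021.2 kN


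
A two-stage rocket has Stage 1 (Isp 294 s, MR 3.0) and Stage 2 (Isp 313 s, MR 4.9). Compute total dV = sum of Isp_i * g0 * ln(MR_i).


dV1 = 294 * 9.81 * ln(3.0) = 3168.6 m/s
dV2 = 313 * 9.81 * ln(4.9) = 4879.8 m/s
Total dV = 3168.6 + 4879.8 = 8048.4 m/s ~ 8048 m/s

8048 m/s


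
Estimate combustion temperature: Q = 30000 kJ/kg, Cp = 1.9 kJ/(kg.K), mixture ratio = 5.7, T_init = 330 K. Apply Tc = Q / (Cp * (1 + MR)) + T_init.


Tc = 30000 / (1.9 * (1 + 5.7)) + 330 = 2687 K

2687 K


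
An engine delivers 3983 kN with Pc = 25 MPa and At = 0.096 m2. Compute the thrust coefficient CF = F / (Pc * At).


CF = 3983000 / (25e6 * 0.096) = 1.66

1.66


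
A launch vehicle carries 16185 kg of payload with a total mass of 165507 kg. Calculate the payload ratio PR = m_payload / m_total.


PR = 16185 / 165507 = 0.0978

0.0978


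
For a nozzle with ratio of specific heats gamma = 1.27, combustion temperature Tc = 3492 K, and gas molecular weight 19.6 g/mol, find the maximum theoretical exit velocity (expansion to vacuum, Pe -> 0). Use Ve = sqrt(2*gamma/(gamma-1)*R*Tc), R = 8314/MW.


R = 8314 / 19.6 = 424.18 J/(kg.K)
Ve = sqrt(2 * 1.27 / (1.27 - 1) * 424.18 * 3492) = 3733 m/s

3733 m/s


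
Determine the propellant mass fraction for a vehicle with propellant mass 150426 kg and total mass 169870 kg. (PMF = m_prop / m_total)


PMF = 150426 / 169870 = 0.886

0.886


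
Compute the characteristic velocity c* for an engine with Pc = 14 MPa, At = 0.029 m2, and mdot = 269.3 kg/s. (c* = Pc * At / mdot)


c* = 14e6 * 0.029 / 269.3 = 1508 m/s

1508 m/s


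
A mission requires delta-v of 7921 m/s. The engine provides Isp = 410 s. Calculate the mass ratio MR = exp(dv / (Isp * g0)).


Ve = 410 * 9.81 = 4022.1 m/s
MR = exp(7921 / 4022.1) = 7.166

7.166


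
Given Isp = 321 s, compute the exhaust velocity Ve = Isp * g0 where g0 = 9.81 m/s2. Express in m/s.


Ve = Isp * g0 = 321 * 9.81 = 3149.0 m/s

3149.0 m/s


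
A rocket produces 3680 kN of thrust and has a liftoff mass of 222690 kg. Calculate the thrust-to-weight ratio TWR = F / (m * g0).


TWR = 3680000 / (222690 * 9.81) = 1.68

1.68


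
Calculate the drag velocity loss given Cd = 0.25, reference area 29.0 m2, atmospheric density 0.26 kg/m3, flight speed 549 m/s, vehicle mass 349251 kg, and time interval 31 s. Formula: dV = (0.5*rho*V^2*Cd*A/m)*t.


D = 0.5 * 0.26 * 549^2 * 0.25 * 29.0 = 284070.44 N
a = 284070.44 / 349251 = 0.8134 m/s2
dV = 0.8134 * 31 = 25.2 m/s

25.2 m/s


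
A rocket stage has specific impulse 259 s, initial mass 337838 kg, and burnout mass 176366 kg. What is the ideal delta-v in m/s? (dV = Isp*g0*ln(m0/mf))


Ve = 259 * 9.81 = 2540.79 m/s
dV = 2540.79 * ln(337838/176366) = 1652 m/s

1652 m/s


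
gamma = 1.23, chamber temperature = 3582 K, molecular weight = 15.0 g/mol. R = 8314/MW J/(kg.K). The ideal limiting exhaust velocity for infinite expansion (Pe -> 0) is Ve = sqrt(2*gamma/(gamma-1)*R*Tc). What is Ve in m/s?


R = 8314 / 15.0 = 554.27 J/(kg.K)
Ve = sqrt(2 * 1.23 / (1.23 - 1) * 554.27 * 3582) = 4608 m/s

4608 m/s
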